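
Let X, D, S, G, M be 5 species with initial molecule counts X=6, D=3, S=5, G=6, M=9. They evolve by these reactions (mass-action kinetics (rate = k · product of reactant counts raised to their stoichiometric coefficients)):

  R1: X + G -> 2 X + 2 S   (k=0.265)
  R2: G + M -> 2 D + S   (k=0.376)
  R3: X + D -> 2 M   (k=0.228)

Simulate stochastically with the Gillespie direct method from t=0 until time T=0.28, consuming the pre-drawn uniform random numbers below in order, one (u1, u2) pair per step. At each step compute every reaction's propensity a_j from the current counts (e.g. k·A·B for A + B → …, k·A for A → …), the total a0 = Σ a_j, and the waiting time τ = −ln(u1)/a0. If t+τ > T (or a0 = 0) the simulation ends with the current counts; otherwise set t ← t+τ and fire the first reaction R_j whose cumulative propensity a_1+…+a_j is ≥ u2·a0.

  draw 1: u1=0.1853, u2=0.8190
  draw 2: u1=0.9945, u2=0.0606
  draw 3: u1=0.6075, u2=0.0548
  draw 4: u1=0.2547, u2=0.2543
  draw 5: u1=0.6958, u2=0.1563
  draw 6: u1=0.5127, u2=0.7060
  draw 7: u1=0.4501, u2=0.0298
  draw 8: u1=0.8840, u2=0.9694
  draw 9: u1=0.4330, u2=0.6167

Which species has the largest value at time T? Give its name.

t=0.000: X=6 D=3 S=5 G=6 M=9
Draw 1: a1=9.540, a2=20.304, a3=4.104, a0=33.948; τ=−ln(0.1853)/33.948=0.050 → t=0.050; u2·a0=0.8190·33.948=27.803; a1=9.540 < 27.803 ≤ a1+a2=29.844 → R2 fires; X=6 D=5 S=6 G=5 M=8
Draw 2: a1=7.950, a2=15.040, a3=6.840, a0=29.830; τ=−ln(0.9945)/29.830=0.000 → t=0.050; u2·a0=0.0606·29.830=1.808 ≤ a1=7.950 → R1 fires; X=7 D=5 S=8 G=4 M=8
Draw 3: a1=7.420, a2=12.032, a3=7.980, a0=27.432; τ=−ln(0.6075)/27.432=0.018 → t=0.068; u2·a0=0.0548·27.432=1.503 ≤ a1=7.420 → R1 fires; X=8 D=5 S=10 G=3 M=8
Draw 4: a1=6.360, a2=9.024, a3=9.120, a0=24.504; τ=−ln(0.2547)/24.504=0.056 → t=0.124; u2·a0=0.2543·24.504=6.231 ≤ a1=6.360 → R1 fires; X=9 D=5 S=12 G=2 M=8
Draw 5: a1=4.770, a2=6.016, a3=10.260, a0=21.046; τ=−ln(0.6958)/21.046=0.017 → t=0.141; u2·a0=0.1563·21.046=3.289 ≤ a1=4.770 → R1 fires; X=10 D=5 S=14 G=1 M=8
Draw 6: a1=2.650, a2=3.008, a3=11.400, a0=17.058; τ=−ln(0.5127)/17.058=0.039 → t=0.180; u2·a0=0.7060·17.058=12.043; a1+a2=5.658 < 12.043 ≤ a1+…+a3=17.058 → R3 fires; X=9 D=4 S=14 G=1 M=10
Draw 7: a1=2.385, a2=3.760, a3=8.208, a0=14.353; τ=−ln(0.4501)/14.353=0.056 → t=0.236; u2·a0=0.0298·14.353=0.428 ≤ a1=2.385 → R1 fires; X=10 D=4 S=16 G=0 M=10
Draw 8: a1=0.000, a2=0.000, a3=9.120, a0=9.120; τ=−ln(0.8840)/9.120=0.014 → t=0.249; u2·a0=0.9694·9.120=8.841; a1+a2=0.000 < 8.841 ≤ a1+…+a3=9.120 → R3 fires; X=9 D=3 S=16 G=0 M=12
Draw 9: a1=0.000, a2=0.000, a3=6.156, a0=6.156; τ=−ln(0.4330)/6.156=0.136 → t=0.385 > T=0.28: stop.
At T=0.28: X=9 D=3 S=16 G=0 M=12; the largest is S.

Dominant species at T: S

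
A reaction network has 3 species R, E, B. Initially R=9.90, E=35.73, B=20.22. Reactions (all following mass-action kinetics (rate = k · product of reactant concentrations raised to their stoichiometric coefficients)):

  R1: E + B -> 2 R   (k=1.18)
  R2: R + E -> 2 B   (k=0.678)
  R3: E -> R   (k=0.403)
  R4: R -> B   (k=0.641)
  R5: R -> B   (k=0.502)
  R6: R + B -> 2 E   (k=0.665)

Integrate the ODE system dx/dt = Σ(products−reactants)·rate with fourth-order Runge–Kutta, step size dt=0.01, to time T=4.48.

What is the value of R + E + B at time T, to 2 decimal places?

Value at T = 65.85

Check how each reaction changes W = R + E + B (weight of products minus weight of reactants):
R1: E + B -> 2 R: (1·2) − (1·1 + 1·1) = 2 − 2 = 0
R2: R + E -> 2 B: (1·2) − (1·1 + 1·1) = 2 − 2 = 0
R3: E -> R: (1·1) − (1·1) = 1 − 1 = 0
R4: R -> B: (1·1) − (1·1) = 1 − 1 = 0
R5: R -> B: (1·1) − (1·1) = 1 − 1 = 0
R6: R + B -> 2 E: (1·2) − (1·1 + 1·1) = 2 − 2 = 0
Every reaction leaves W unchanged, so W is conserved and no simulation is needed: W(T) = W(0) = 9.90 + 35.73 + 20.22 = 65.85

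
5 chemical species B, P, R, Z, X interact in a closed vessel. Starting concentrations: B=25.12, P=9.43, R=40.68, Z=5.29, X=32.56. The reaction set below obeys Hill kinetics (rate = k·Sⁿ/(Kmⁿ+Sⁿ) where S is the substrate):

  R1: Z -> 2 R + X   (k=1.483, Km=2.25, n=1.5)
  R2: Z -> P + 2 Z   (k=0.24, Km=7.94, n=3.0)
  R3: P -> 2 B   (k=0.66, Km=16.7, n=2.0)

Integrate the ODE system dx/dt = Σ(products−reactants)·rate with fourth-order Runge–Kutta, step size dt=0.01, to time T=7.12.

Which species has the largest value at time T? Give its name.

Dominant species at T: R

RK4 with dt=0.01: 712 steps to T=7.12. Trajectory (selected grid times):
t=0.00: B=25.12 P=9.43 R=40.68 Z=5.29 X=32.56
t=0.79: B=25.37 P=9.34 R=42.46 Z=4.44 X=33.45
t=1.58: B=25.62 P=9.24 R=44.11 Z=3.63 X=34.28
t=2.37: B=25.86 P=9.13 R=45.60 Z=2.90 X=35.02
t=3.16: B=26.10 P=9.02 R=46.88 Z=2.26 X=35.66
t=3.96: B=26.33 P=8.90 R=47.96 Z=1.73 X=36.20
t=4.75: B=26.56 P=8.79 R=48.79 Z=1.32 X=36.62
t=5.54: B=26.79 P=8.68 R=49.42 Z=1.00 X=36.93
t=6.33: B=27.00 P=8.57 R=49.88 Z=0.77 X=37.16
t=7.12: B=27.22 P=8.46 R=50.21 Z=0.60 X=37.33
At T=7.12: B=27.22 P=8.46 R=50.21 Z=0.60 X=37.33; the largest is R.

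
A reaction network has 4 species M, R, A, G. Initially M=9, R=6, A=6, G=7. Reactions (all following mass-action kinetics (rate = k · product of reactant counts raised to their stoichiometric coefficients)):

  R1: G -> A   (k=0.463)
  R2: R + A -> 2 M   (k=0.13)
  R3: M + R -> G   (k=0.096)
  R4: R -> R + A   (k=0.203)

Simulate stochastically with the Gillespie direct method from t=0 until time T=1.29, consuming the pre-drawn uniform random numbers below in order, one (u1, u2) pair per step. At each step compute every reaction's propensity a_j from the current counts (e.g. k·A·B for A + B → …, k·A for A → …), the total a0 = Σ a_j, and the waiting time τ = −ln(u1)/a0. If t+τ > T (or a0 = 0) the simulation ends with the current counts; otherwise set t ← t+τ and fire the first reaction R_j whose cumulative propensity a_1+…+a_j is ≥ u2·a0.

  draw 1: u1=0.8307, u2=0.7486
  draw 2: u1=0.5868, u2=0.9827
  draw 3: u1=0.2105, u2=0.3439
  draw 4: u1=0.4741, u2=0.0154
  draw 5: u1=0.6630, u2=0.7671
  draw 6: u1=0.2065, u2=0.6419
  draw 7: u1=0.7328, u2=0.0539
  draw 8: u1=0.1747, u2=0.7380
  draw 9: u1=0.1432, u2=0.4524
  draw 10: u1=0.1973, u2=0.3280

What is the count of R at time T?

t=0.000: M=9 R=6 A=6 G=7
Draw 1: a1=3.241, a2=4.680, a3=5.184, a4=1.218, a0=14.323; τ=−ln(0.8307)/14.323=0.013 → t=0.013; u2·a0=0.7486·14.323=10.722; a1+a2=7.921 < 10.722 ≤ a1+…+a3=13.105 → R3 fires; M=8 R=5 A=6 G=8
Draw 2: a1=3.704, a2=3.900, a3=3.840, a4=1.015, a0=12.459; τ=−ln(0.5868)/12.459=0.043 → t=0.056; u2·a0=0.9827·12.459=12.243; a1+…+a3=11.444 < 12.243 ≤ a1+…+a4=12.459 → R4 fires; M=8 R=5 A=7 G=8
Draw 3: a1=3.704, a2=4.550, a3=3.840, a4=1.015, a0=13.109; τ=−ln(0.2105)/13.109=0.119 → t=0.175; u2·a0=0.3439·13.109=4.508; a1=3.704 < 4.508 ≤ a1+a2=8.254 → R2 fires; M=10 R=4 A=6 G=8
Draw 4: a1=3.704, a2=3.120, a3=3.840, a4=0.812, a0=11.476; τ=−ln(0.4741)/11.476=0.065 → t=0.240; u2·a0=0.0154·11.476=0.177 ≤ a1=3.704 → R1 fires; M=10 R=4 A=7 G=7
Draw 5: a1=3.241, a2=3.640, a3=3.840, a4=0.812, a0=11.533; τ=−ln(0.6630)/11.533=0.036 → t=0.275; u2·a0=0.7671·11.533=8.847; a1+a2=6.881 < 8.847 ≤ a1+…+a3=10.721 → R3 fires; M=9 R=3 A=7 G=8
Draw 6: a1=3.704, a2=2.730, a3=2.592, a4=0.609, a0=9.635; τ=−ln(0.2065)/9.635=0.164 → t=0.439; u2·a0=0.6419·9.635=6.185; a1=3.704 < 6.185 ≤ a1+a2=6.434 → R2 fires; M=11 R=2 A=6 G=8
Draw 7: a1=3.704, a2=1.560, a3=2.112, a4=0.406, a0=7.782; τ=−ln(0.7328)/7.782=0.040 → t=0.479; u2·a0=0.0539·7.782=0.419 ≤ a1=3.704 → R1 fires; M=11 R=2 A=7 G=7
Draw 8: a1=3.241, a2=1.820, a3=2.112, a4=0.406, a0=7.579; τ=−ln(0.1747)/7.579=0.230 → t=0.709; u2·a0=0.7380·7.579=5.593; a1+a2=5.061 < 5.593 ≤ a1+…+a3=7.173 → R3 fires; M=10 R=1 A=7 G=8
Draw 9: a1=3.704, a2=0.910, a3=0.960, a4=0.203, a0=5.777; τ=−ln(0.1432)/5.777=0.336 → t=1.046; u2·a0=0.4524·5.777=2.614 ≤ a1=3.704 → R1 fires; M=10 R=1 A=8 G=7
Draw 10: a1=3.241, a2=1.040, a3=0.960, a4=0.203, a0=5.444; τ=−ln(0.1973)/5.444=0.298 → t=1.344 > T=1.29: stop.
Read off R at T=1.29: 1

R at T = 1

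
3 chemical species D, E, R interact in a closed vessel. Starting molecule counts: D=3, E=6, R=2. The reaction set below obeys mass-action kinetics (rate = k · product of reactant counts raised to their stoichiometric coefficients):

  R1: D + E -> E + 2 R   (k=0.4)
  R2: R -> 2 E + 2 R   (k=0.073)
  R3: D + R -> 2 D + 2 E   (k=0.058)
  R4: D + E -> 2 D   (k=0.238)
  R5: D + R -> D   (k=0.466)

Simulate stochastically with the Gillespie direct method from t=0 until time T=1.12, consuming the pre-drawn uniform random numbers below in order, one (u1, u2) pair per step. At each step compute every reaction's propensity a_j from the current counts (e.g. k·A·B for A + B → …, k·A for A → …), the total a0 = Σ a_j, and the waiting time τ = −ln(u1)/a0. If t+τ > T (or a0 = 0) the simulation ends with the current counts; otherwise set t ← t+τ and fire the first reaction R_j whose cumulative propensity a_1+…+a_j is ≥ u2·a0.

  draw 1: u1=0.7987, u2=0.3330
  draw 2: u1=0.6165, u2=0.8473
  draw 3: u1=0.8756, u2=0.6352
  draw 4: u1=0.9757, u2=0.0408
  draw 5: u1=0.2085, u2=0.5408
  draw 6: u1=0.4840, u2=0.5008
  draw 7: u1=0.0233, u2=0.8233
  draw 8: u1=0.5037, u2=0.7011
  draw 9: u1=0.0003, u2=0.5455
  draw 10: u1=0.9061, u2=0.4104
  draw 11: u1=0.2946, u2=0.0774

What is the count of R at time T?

R at T = 3

t=0.000: D=3 E=6 R=2
Draw 1: a1=7.200, a2=0.146, a3=0.348, a4=4.284, a5=2.796, a0=14.774; τ=−ln(0.7987)/14.774=0.015 → t=0.015; u2·a0=0.3330·14.774=4.920 ≤ a1=7.200 → R1 fires; D=2 E=6 R=4
Draw 2: a1=4.800, a2=0.292, a3=0.464, a4=2.856, a5=3.728, a0=12.140; τ=−ln(0.6165)/12.140=0.040 → t=0.055; u2·a0=0.8473·12.140=10.286; a1+…+a4=8.412 < 10.286 ≤ a1+…+a5=12.140 → R5 fires; D=2 E=6 R=3
Draw 3: a1=4.800, a2=0.219, a3=0.348, a4=2.856, a5=2.796, a0=11.019; τ=−ln(0.8756)/11.019=0.012 → t=0.067; u2·a0=0.6352·11.019=6.999; a1+…+a3=5.367 < 6.999 ≤ a1+…+a4=8.223 → R4 fires; D=3 E=5 R=3
Draw 4: a1=6.000, a2=0.219, a3=0.522, a4=3.570, a5=4.194, a0=14.505; τ=−ln(0.9757)/14.505=0.002 → t=0.069; u2·a0=0.0408·14.505=0.592 ≤ a1=6.000 → R1 fires; D=2 E=5 R=5
Draw 5: a1=4.000, a2=0.365, a3=0.580, a4=2.380, a5=4.660, a0=11.985; τ=−ln(0.2085)/11.985=0.131 → t=0.200; u2·a0=0.5408·11.985=6.481; a1+…+a3=4.945 < 6.481 ≤ a1+…+a4=7.325 → R4 fires; D=3 E=4 R=5
Draw 6: a1=4.800, a2=0.365, a3=0.870, a4=2.856, a5=6.990, a0=15.881; τ=−ln(0.4840)/15.881=0.046 → t=0.245; u2·a0=0.5008·15.881=7.953; a1+…+a3=6.035 < 7.953 ≤ a1+…+a4=8.891 → R4 fires; D=4 E=3 R=5
Draw 7: a1=4.800, a2=0.365, a3=1.160, a4=2.856, a5=9.320, a0=18.501; τ=−ln(0.0233)/18.501=0.203 → t=0.449; u2·a0=0.8233·18.501=15.232; a1+…+a4=9.181 < 15.232 ≤ a1+…+a5=18.501 → R5 fires; D=4 E=3 R=4
Draw 8: a1=4.800, a2=0.292, a3=0.928, a4=2.856, a5=7.456, a0=16.332; τ=−ln(0.5037)/16.332=0.042 → t=0.491; u2·a0=0.7011·16.332=11.450; a1+…+a4=8.876 < 11.450 ≤ a1+…+a5=16.332 → R5 fires; D=4 E=3 R=3
Draw 9: a1=4.800, a2=0.219, a3=0.696, a4=2.856, a5=5.592, a0=14.163; τ=−ln(0.0003)/14.163=0.573 → t=1.063; u2·a0=0.5455·14.163=7.726; a1+…+a3=5.715 < 7.726 ≤ a1+…+a4=8.571 → R4 fires; D=5 E=2 R=3
Draw 10: a1=4.000, a2=0.219, a3=0.870, a4=2.380, a5=6.990, a0=14.459; τ=−ln(0.9061)/14.459=0.007 → t=1.070; u2·a0=0.4104·14.459=5.934; a1+…+a3=5.089 < 5.934 ≤ a1+…+a4=7.469 → R4 fires; D=6 E=1 R=3
Draw 11: a1=2.400, a2=0.219, a3=1.044, a4=1.428, a5=8.388, a0=13.479; τ=−ln(0.2946)/13.479=0.091 → t=1.161 > T=1.12: stop.
Read off R at T=1.12: 3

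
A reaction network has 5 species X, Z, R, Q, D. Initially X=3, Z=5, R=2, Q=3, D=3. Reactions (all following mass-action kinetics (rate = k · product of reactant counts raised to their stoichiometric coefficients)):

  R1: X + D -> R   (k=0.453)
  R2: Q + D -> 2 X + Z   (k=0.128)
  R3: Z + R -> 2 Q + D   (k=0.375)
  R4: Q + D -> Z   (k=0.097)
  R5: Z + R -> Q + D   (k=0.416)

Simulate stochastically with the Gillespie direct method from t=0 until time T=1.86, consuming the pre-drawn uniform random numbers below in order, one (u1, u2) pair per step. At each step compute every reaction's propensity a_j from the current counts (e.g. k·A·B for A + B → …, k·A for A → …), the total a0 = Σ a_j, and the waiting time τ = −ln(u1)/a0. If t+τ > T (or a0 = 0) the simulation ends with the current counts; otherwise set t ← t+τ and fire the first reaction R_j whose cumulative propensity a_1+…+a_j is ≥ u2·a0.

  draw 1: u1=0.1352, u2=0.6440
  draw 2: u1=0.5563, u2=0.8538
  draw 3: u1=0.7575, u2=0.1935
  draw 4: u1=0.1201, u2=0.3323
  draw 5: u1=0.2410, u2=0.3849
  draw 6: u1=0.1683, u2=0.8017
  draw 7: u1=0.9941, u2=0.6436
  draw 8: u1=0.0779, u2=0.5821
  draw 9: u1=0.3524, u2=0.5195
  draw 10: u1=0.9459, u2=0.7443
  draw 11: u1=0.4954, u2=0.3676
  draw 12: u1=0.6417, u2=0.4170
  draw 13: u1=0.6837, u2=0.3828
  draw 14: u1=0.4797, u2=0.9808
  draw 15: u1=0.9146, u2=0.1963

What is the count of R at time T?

t=0.000: X=3 Z=5 R=2 Q=3 D=3
Draw 1: a1=4.077, a2=1.152, a3=3.750, a4=0.873, a5=4.160, a0=14.012; τ=−ln(0.1352)/14.012=0.143 → t=0.143; u2·a0=0.6440·14.012=9.024; a1+…+a3=8.979 < 9.024 ≤ a1+…+a4=9.852 → R4 fires; X=3 Z=6 R=2 Q=2 D=2
Draw 2: a1=2.718, a2=0.512, a3=4.500, a4=0.388, a5=4.992, a0=13.110; τ=−ln(0.5563)/13.110=0.045 → t=0.188; u2·a0=0.8538·13.110=11.193; a1+…+a4=8.118 < 11.193 ≤ a1+…+a5=13.110 → R5 fires; X=3 Z=5 R=1 Q=3 D=3
Draw 3: a1=4.077, a2=1.152, a3=1.875, a4=0.873, a5=2.080, a0=10.057; τ=−ln(0.7575)/10.057=0.028 → t=0.215; u2·a0=0.1935·10.057=1.946 ≤ a1=4.077 → R1 fires; X=2 Z=5 R=2 Q=3 D=2
Draw 4: a1=1.812, a2=0.768, a3=3.750, a4=0.582, a5=4.160, a0=11.072; τ=−ln(0.1201)/11.072=0.191 → t=0.407; u2·a0=0.3323·11.072=3.679; a1+a2=2.580 < 3.679 ≤ a1+…+a3=6.330 → R3 fires; X=2 Z=4 R=1 Q=5 D=3
Draw 5: a1=2.718, a2=1.920, a3=1.500, a4=1.455, a5=1.664, a0=9.257; τ=−ln(0.2410)/9.257=0.154 → t=0.560; u2·a0=0.3849·9.257=3.563; a1=2.718 < 3.563 ≤ a1+a2=4.638 → R2 fires; X=4 Z=5 R=1 Q=4 D=2
Draw 6: a1=3.624, a2=1.024, a3=1.875, a4=0.776, a5=2.080, a0=9.379; τ=−ln(0.1683)/9.379=0.190 → t=0.750; u2·a0=0.8017·9.379=7.519; a1+…+a4=7.299 < 7.519 ≤ a1+…+a5=9.379 → R5 fires; X=4 Z=4 R=0 Q=5 D=3
Draw 7: a1=5.436, a2=1.920, a3=0.000, a4=1.455, a5=0.000, a0=8.811; τ=−ln(0.9941)/8.811=0.001 → t=0.751; u2·a0=0.6436·8.811=5.671; a1=5.436 < 5.671 ≤ a1+a2=7.356 → R2 fires; X=6 Z=5 R=0 Q=4 D=2
Draw 8: a1=5.436, a2=1.024, a3=0.000, a4=0.776, a5=0.000, a0=7.236; τ=−ln(0.0779)/7.236=0.353 → t=1.104; u2·a0=0.5821·7.236=4.212 ≤ a1=5.436 → R1 fires; X=5 Z=5 R=1 Q=4 D=1
Draw 9: a1=2.265, a2=0.512, a3=1.875, a4=0.388, a5=2.080, a0=7.120; τ=−ln(0.3524)/7.120=0.146 → t=1.250; u2·a0=0.5195·7.120=3.699; a1+a2=2.777 < 3.699 ≤ a1+…+a3=4.652 → R3 fires; X=5 Z=4 R=0 Q=6 D=2
Draw 10: a1=4.530, a2=1.536, a3=0.000, a4=1.164, a5=0.000, a0=7.230; τ=−ln(0.9459)/7.230=0.008 → t=1.258; u2·a0=0.7443·7.230=5.381; a1=4.530 < 5.381 ≤ a1+a2=6.066 → R2 fires; X=7 Z=5 R=0 Q=5 D=1
Draw 11: a1=3.171, a2=0.640, a3=0.000, a4=0.485, a5=0.000, a0=4.296; τ=−ln(0.4954)/4.296=0.163 → t=1.421; u2·a0=0.3676·4.296=1.579 ≤ a1=3.171 → R1 fires; X=6 Z=5 R=1 Q=5 D=0
Draw 12: a1=0.000, a2=0.000, a3=1.875, a4=0.000, a5=2.080, a0=3.955; τ=−ln(0.6417)/3.955=0.112 → t=1.534; u2·a0=0.4170·3.955=1.649; a1+a2=0.000 < 1.649 ≤ a1+…+a3=1.875 → R3 fires; X=6 Z=4 R=0 Q=7 D=1
Draw 13: a1=2.718, a2=0.896, a3=0.000, a4=0.679, a5=0.000, a0=4.293; τ=−ln(0.6837)/4.293=0.089 → t=1.622; u2·a0=0.3828·4.293=1.643 ≤ a1=2.718 → R1 fires; X=5 Z=4 R=1 Q=7 D=0
Draw 14: a1=0.000, a2=0.000, a3=1.500, a4=0.000, a5=1.664, a0=3.164; τ=−ln(0.4797)/3.164=0.232 → t=1.854; u2·a0=0.9808·3.164=3.103; a1+…+a4=1.500 < 3.103 ≤ a1+…+a5=3.164 → R5 fires; X=5 Z=3 R=0 Q=8 D=1
Draw 15: a1=2.265, a2=1.024, a3=0.000, a4=0.776, a5=0.000, a0=4.065; τ=−ln(0.9146)/4.065=0.022 → t=1.876 > T=1.86: stop.
Read off R at T=1.86: 0

R at T = 0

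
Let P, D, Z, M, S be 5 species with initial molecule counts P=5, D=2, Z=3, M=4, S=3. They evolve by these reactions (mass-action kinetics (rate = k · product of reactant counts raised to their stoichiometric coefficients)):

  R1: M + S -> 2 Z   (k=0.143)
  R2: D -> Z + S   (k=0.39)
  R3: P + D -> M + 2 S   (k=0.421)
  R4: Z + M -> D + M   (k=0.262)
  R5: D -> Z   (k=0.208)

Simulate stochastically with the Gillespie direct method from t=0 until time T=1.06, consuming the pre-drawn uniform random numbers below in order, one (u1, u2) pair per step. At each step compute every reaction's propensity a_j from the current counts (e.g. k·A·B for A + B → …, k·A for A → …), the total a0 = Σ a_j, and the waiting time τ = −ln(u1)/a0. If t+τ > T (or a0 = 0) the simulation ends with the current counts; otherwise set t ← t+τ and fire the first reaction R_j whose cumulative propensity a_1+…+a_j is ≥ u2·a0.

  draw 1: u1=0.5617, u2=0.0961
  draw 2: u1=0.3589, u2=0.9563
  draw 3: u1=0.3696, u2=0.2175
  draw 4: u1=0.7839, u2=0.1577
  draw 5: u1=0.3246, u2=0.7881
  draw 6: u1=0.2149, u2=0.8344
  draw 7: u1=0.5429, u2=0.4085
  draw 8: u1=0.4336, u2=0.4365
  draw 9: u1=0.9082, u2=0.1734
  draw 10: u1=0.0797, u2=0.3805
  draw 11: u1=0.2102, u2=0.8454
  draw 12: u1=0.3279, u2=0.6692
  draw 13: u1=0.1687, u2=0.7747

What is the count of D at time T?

t=0.000: P=5 D=2 Z=3 M=4 S=3
Draw 1: a1=1.716, a2=0.780, a3=4.210, a4=3.144, a5=0.416, a0=10.266; τ=−ln(0.5617)/10.266=0.056 → t=0.056; u2·a0=0.0961·10.266=0.987 ≤ a1=1.716 → R1 fires; P=5 D=2 Z=5 M=3 S=2
Draw 2: a1=0.858, a2=0.780, a3=4.210, a4=3.930, a5=0.416, a0=10.194; τ=−ln(0.3589)/10.194=0.101 → t=0.157; u2·a0=0.9563·10.194=9.749; a1+…+a3=5.848 < 9.749 ≤ a1+…+a4=9.778 → R4 fires; P=5 D=3 Z=4 M=3 S=2
Draw 3: a1=0.858, a2=1.170, a3=6.315, a4=3.144, a5=0.624, a0=12.111; τ=−ln(0.3696)/12.111=0.082 → t=0.239; u2·a0=0.2175·12.111=2.634; a1+a2=2.028 < 2.634 ≤ a1+…+a3=8.343 → R3 fires; P=4 D=2 Z=4 M=4 S=4
Draw 4: a1=2.288, a2=0.780, a3=3.368, a4=4.192, a5=0.416, a0=11.044; τ=−ln(0.7839)/11.044=0.022 → t=0.261; u2·a0=0.1577·11.044=1.742 ≤ a1=2.288 → R1 fires; P=4 D=2 Z=6 M=3 S=3
Draw 5: a1=1.287, a2=0.780, a3=3.368, a4=4.716, a5=0.416, a0=10.567; τ=−ln(0.3246)/10.567=0.106 → t=0.367; u2·a0=0.7881·10.567=8.328; a1+…+a3=5.435 < 8.328 ≤ a1+…+a4=10.151 → R4 fires; P=4 D=3 Z=5 M=3 S=3
Draw 6: a1=1.287, a2=1.170, a3=5.052, a4=3.930, a5=0.624, a0=12.063; τ=−ln(0.2149)/12.063=0.127 → t=0.495; u2·a0=0.8344·12.063=10.065; a1+…+a3=7.509 < 10.065 ≤ a1+…+a4=11.439 → R4 fires; P=4 D=4 Z=4 M=3 S=3
Draw 7: a1=1.287, a2=1.560, a3=6.736, a4=3.144, a5=0.832, a0=13.559; τ=−ln(0.5429)/13.559=0.045 → t=0.540; u2·a0=0.4085·13.559=5.539; a1+a2=2.847 < 5.539 ≤ a1+…+a3=9.583 → R3 fires; P=3 D=3 Z=4 M=4 S=5
Draw 8: a1=2.860, a2=1.170, a3=3.789, a4=4.192, a5=0.624, a0=12.635; τ=−ln(0.4336)/12.635=0.066 → t=0.606; u2·a0=0.4365·12.635=5.515; a1+a2=4.030 < 5.515 ≤ a1+…+a3=7.819 → R3 fires; P=2 D=2 Z=4 M=5 S=7
Draw 9: a1=5.005, a2=0.780, a3=1.684, a4=5.240, a5=0.416, a0=13.125; τ=−ln(0.9082)/13.125=0.007 → t=0.613; u2·a0=0.1734·13.125=2.276 ≤ a1=5.005 → R1 fires; P=2 D=2 Z=6 M=4 S=6
Draw 10: a1=3.432, a2=0.780, a3=1.684, a4=6.288, a5=0.416, a0=12.600; τ=−ln(0.0797)/12.600=0.201 → t=0.814; u2·a0=0.3805·12.600=4.794; a1+a2=4.212 < 4.794 ≤ a1+…+a3=5.896 → R3 fires; P=1 D=1 Z=6 M=5 S=8
Draw 11: a1=5.720, a2=0.390, a3=0.421, a4=7.860, a5=0.208, a0=14.599; τ=−ln(0.2102)/14.599=0.107 → t=0.921; u2·a0=0.8454·14.599=12.342; a1+…+a3=6.531 < 12.342 ≤ a1+…+a4=14.391 → R4 fires; P=1 D=2 Z=5 M=5 S=8
Draw 12: a1=5.720, a2=0.780, a3=0.842, a4=6.550, a5=0.416, a0=14.308; τ=−ln(0.3279)/14.308=0.078 → t=0.999; u2·a0=0.6692·14.308=9.575; a1+…+a3=7.342 < 9.575 ≤ a1+…+a4=13.892 → R4 fires; P=1 D=3 Z=4 M=5 S=8
Draw 13: a1=5.720, a2=1.170, a3=1.263, a4=5.240, a5=0.624, a0=14.017; τ=−ln(0.1687)/14.017=0.127 → t=1.126 > T=1.06: stop.
Read off D at T=1.06: 3

D at T = 3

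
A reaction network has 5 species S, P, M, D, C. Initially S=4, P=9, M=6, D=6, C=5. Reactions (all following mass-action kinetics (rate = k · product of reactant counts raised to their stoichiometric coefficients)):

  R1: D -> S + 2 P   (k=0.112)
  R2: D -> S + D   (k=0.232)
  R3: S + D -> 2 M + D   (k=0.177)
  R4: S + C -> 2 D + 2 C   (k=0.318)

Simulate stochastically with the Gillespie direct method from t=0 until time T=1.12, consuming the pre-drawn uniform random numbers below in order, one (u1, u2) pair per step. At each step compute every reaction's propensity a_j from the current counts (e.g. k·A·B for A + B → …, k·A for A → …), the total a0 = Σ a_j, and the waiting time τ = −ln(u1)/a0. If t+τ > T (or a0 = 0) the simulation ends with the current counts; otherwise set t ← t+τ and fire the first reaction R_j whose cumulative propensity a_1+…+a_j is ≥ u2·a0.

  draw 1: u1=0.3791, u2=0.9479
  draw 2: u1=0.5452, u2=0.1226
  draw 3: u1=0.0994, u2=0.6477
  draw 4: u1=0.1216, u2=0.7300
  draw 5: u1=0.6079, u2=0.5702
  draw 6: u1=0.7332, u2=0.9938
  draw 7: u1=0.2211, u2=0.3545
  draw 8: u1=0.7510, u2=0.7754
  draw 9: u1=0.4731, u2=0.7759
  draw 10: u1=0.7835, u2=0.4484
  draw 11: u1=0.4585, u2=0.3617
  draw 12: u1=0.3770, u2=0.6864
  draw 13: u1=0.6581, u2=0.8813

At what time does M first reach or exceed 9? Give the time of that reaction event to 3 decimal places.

Threshold first reached at t = 1.020

t=0.000: S=4 P=9 M=6 D=6 C=5
Draw 1: a1=0.672, a2=1.392, a3=4.248, a4=6.360, a0=12.672; τ=−ln(0.3791)/12.672=0.077 → t=0.077; u2·a0=0.9479·12.672=12.012; a1+…+a3=6.312 < 12.012 ≤ a1+…+a4=12.672 → R4 fires; S=3 P=9 M=6 D=8 C=6
Draw 2: a1=0.896, a2=1.856, a3=4.248, a4=5.724, a0=12.724; τ=−ln(0.5452)/12.724=0.048 → t=0.124; u2·a0=0.1226·12.724=1.560; a1=0.896 < 1.560 ≤ a1+a2=2.752 → R2 fires; S=4 P=9 M=6 D=8 C=6
Draw 3: a1=0.896, a2=1.856, a3=5.664, a4=7.632, a0=16.048; τ=−ln(0.0994)/16.048=0.144 → t=0.268; u2·a0=0.6477·16.048=10.394; a1+…+a3=8.416 < 10.394 ≤ a1+…+a4=16.048 → R4 fires; S=3 P=9 M=6 D=10 C=7
Draw 4: a1=1.120, a2=2.320, a3=5.310, a4=6.678, a0=15.428; τ=−ln(0.1216)/15.428=0.137 → t=0.405; u2·a0=0.7300·15.428=11.262; a1+…+a3=8.750 < 11.262 ≤ a1+…+a4=15.428 → R4 fires; S=2 P=9 M=6 D=12 C=8
Draw 5: a1=1.344, a2=2.784, a3=4.248, a4=5.088, a0=13.464; τ=−ln(0.6079)/13.464=0.037 → t=0.442; u2·a0=0.5702·13.464=7.677; a1+a2=4.128 < 7.677 ≤ a1+…+a3=8.376 → R3 fires; S=1 P=9 M=8 D=12 C=8
Draw 6: a1=1.344, a2=2.784, a3=2.124, a4=2.544, a0=8.796; τ=−ln(0.7332)/8.796=0.035 → t=0.477; u2·a0=0.9938·8.796=8.741; a1+…+a3=6.252 < 8.741 ≤ a1+…+a4=8.796 → R4 fires; S=0 P=9 M=8 D=14 C=9
Draw 7: a1=1.568, a2=3.248, a3=0.000, a4=0.000, a0=4.816; τ=−ln(0.2211)/4.816=0.313 → t=0.790; u2·a0=0.3545·4.816=1.707; a1=1.568 < 1.707 ≤ a1+a2=4.816 → R2 fires; S=1 P=9 M=8 D=14 C=9
Draw 8: a1=1.568, a2=3.248, a3=2.478, a4=2.862, a0=10.156; τ=−ln(0.7510)/10.156=0.028 → t=0.818; u2·a0=0.7754·10.156=7.875; a1+…+a3=7.294 < 7.875 ≤ a1+…+a4=10.156 → R4 fires; S=0 P=9 M=8 D=16 C=10
Draw 9: a1=1.792, a2=3.712, a3=0.000, a4=0.000, a0=5.504; τ=−ln(0.4731)/5.504=0.136 → t=0.954; u2·a0=0.7759·5.504=4.271; a1=1.792 < 4.271 ≤ a1+a2=5.504 → R2 fires; S=1 P=9 M=8 D=16 C=10
Draw 10: a1=1.792, a2=3.712, a3=2.832, a4=3.180, a0=11.516; τ=−ln(0.7835)/11.516=0.021 → t=0.976; u2·a0=0.4484·11.516=5.164; a1=1.792 < 5.164 ≤ a1+a2=5.504 → R2 fires; S=2 P=9 M=8 D=16 C=10
Draw 11: a1=1.792, a2=3.712, a3=5.664, a4=6.360, a0=17.528; τ=−ln(0.4585)/17.528=0.044 → t=1.020; u2·a0=0.3617·17.528=6.340; a1+a2=5.504 < 6.340 ≤ a1+…+a3=11.168 → R3 fires; S=1 P=9 M=10 D=16 C=10
Draw 12: a1=1.792, a2=3.712, a3=2.832, a4=3.180, a0=11.516; τ=−ln(0.3770)/11.516=0.085 → t=1.105; u2·a0=0.6864·11.516=7.905; a1+a2=5.504 < 7.905 ≤ a1+…+a3=8.336 → R3 fires; S=0 P=9 M=12 D=16 C=10
Draw 13: a1=1.792, a2=3.712, a3=0.000, a4=0.000, a0=5.504; τ=−ln(0.6581)/5.504=0.076 → t=1.181 > T=1.12: stop.
M first becomes ≥ 9 when it reaches 10 at the event at t=1.020.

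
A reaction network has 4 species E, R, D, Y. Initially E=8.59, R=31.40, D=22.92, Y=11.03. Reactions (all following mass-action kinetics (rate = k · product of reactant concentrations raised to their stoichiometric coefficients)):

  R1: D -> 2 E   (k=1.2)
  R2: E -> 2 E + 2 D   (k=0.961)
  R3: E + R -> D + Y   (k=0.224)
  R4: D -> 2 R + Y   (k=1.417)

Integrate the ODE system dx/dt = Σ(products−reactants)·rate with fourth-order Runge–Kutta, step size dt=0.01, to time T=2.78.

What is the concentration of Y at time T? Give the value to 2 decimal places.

RK4 with dt=0.01: 278 steps to T=2.78. Trajectory (selected grid times):
t=0.00: E=8.59 R=31.40 D=22.92 Y=11.03
t=0.31: E=9.77 R=33.29 D=28.20 Y=42.78
t=0.62: E=11.07 R=35.66 D=34.13 Y=81.39
t=0.93: E=12.31 R=38.45 D=40.83 Y=127.91
t=1.24: E=13.42 R=41.71 D=48.23 Y=183.26
t=1.54: E=14.31 R=45.38 D=55.95 Y=245.97
t=1.85: E=14.98 R=49.77 D=64.34 Y=320.80
t=2.16: E=15.38 R=54.87 D=72.92 Y=406.14
t=2.47: E=15.47 R=60.75 D=81.44 Y=501.99
t=2.78: E=15.27 R=67.48 D=89.64 Y=608.04
Read off Y at T=2.78: 608.04

Y at T = 608.04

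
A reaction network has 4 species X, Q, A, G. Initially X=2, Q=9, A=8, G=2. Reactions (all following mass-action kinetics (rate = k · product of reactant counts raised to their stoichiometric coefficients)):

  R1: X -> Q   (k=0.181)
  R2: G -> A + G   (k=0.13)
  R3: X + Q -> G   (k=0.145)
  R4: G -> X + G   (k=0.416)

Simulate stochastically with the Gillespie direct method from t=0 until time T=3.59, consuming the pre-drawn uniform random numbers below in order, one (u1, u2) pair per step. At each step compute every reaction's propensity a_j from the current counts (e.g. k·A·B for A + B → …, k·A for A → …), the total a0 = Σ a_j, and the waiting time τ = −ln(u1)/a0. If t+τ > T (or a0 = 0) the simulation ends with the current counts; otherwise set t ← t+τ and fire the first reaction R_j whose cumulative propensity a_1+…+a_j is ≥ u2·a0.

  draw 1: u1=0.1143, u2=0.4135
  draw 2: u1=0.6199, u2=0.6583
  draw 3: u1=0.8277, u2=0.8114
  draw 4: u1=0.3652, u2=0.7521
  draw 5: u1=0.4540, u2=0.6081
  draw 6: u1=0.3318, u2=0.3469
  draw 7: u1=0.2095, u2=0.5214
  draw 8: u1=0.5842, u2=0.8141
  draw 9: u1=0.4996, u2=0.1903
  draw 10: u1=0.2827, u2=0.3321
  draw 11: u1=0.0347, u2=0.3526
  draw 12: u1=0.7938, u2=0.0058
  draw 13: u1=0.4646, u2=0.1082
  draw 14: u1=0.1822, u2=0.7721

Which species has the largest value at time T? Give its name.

Dominant species at T: A

t=0.000: X=2 Q=9 A=8 G=2
Draw 1: a1=0.362, a2=0.260, a3=2.610, a4=0.832, a0=4.064; τ=−ln(0.1143)/4.064=0.534 → t=0.534; u2·a0=0.4135·4.064=1.680; a1+a2=0.622 < 1.680 ≤ a1+…+a3=3.232 → R3 fires; X=1 Q=8 A=8 G=3
Draw 2: a1=0.181, a2=0.390, a3=1.160, a4=1.248, a0=2.979; τ=−ln(0.6199)/2.979=0.161 → t=0.694; u2·a0=0.6583·2.979=1.961; a1+…+a3=1.731 < 1.961 ≤ a1+…+a4=2.979 → R4 fires; X=2 Q=8 A=8 G=3
Draw 3: a1=0.362, a2=0.390, a3=2.320, a4=1.248, a0=4.320; τ=−ln(0.8277)/4.320=0.044 → t=0.738; u2·a0=0.8114·4.320=3.505; a1+…+a3=3.072 < 3.505 ≤ a1+…+a4=4.320 → R4 fires; X=3 Q=8 A=8 G=3
Draw 4: a1=0.543, a2=0.390, a3=3.480, a4=1.248, a0=5.661; τ=−ln(0.3652)/5.661=0.178 → t=0.916; u2·a0=0.7521·5.661=4.258; a1+a2=0.933 < 4.258 ≤ a1+…+a3=4.413 → R3 fires; X=2 Q=7 A=8 G=4
Draw 5: a1=0.362, a2=0.520, a3=2.030, a4=1.664, a0=4.576; τ=−ln(0.4540)/4.576=0.173 → t=1.088; u2·a0=0.6081·4.576=2.783; a1+a2=0.882 < 2.783 ≤ a1+…+a3=2.912 → R3 fires; X=1 Q=6 A=8 G=5
Draw 6: a1=0.181, a2=0.650, a3=0.870, a4=2.080, a0=3.781; τ=−ln(0.3318)/3.781=0.292 → t=1.380; u2·a0=0.3469·3.781=1.312; a1+a2=0.831 < 1.312 ≤ a1+…+a3=1.701 → R3 fires; X=0 Q=5 A=8 G=6
Draw 7: a1=0.000, a2=0.780, a3=0.000, a4=2.496, a0=3.276; τ=−ln(0.2095)/3.276=0.477 → t=1.857; u2·a0=0.5214·3.276=1.708; a1+…+a3=0.780 < 1.708 ≤ a1+…+a4=3.276 → R4 fires; X=1 Q=5 A=8 G=6
Draw 8: a1=0.181, a2=0.780, a3=0.725, a4=2.496, a0=4.182; τ=−ln(0.5842)/4.182=0.129 → t=1.986; u2·a0=0.8141·4.182=3.405; a1+…+a3=1.686 < 3.405 ≤ a1+…+a4=4.182 → R4 fires; X=2 Q=5 A=8 G=6
Draw 9: a1=0.362, a2=0.780, a3=1.450, a4=2.496, a0=5.088; τ=−ln(0.4996)/5.088=0.136 → t=2.122; u2·a0=0.1903·5.088=0.968; a1=0.362 < 0.968 ≤ a1+a2=1.142 → R2 fires; X=2 Q=5 A=9 G=6
Draw 10: a1=0.362, a2=0.780, a3=1.450, a4=2.496, a0=5.088; τ=−ln(0.2827)/5.088=0.248 → t=2.371; u2·a0=0.3321·5.088=1.690; a1+a2=1.142 < 1.690 ≤ a1+…+a3=2.592 → R3 fires; X=1 Q=4 A=9 G=7
Draw 11: a1=0.181, a2=0.910, a3=0.580, a4=2.912, a0=4.583; τ=−ln(0.0347)/4.583=0.733 → t=3.104; u2·a0=0.3526·4.583=1.616; a1+a2=1.091 < 1.616 ≤ a1+…+a3=1.671 → R3 fires; X=0 Q=3 A=9 G=8
Draw 12: a1=0.000, a2=1.040, a3=0.000, a4=3.328, a0=4.368; τ=−ln(0.7938)/4.368=0.053 → t=3.157; u2·a0=0.0058·4.368=0.025; a1=0.000 < 0.025 ≤ a1+a2=1.040 → R2 fires; X=0 Q=3 A=10 G=8
Draw 13: a1=0.000, a2=1.040, a3=0.000, a4=3.328, a0=4.368; τ=−ln(0.4646)/4.368=0.175 → t=3.332; u2·a0=0.1082·4.368=0.473; a1=0.000 < 0.473 ≤ a1+a2=1.040 → R2 fires; X=0 Q=3 A=11 G=8
Draw 14: a1=0.000, a2=1.040, a3=0.000, a4=3.328, a0=4.368; τ=−ln(0.1822)/4.368=0.390 → t=3.722 > T=3.59: stop.
At T=3.59: X=0 Q=3 A=11 G=8; the largest is A.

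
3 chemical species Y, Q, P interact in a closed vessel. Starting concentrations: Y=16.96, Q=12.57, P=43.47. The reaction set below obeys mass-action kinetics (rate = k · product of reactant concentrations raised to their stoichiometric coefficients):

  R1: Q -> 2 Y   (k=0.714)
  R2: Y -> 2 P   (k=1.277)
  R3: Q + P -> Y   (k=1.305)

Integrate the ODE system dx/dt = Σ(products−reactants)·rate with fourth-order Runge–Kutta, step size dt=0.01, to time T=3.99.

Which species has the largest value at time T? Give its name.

Dominant species at T: P

RK4 with dt=0.01: 399 steps to T=3.99. Trajectory (selected grid times):
t=0.00: Y=16.96 Q=12.57 P=43.47
t=0.44: Y=17.13 Q=0.00 P=56.24
t=0.89: Y=9.64 Q=0.00 P=71.21
t=1.33: Y=5.50 Q=0.00 P=79.50
t=1.77: Y=3.13 Q=0.00 P=84.22
t=2.22: Y=1.76 Q=0.00 P=86.96
t=2.66: Y=1.01 Q=0.00 P=88.48
t=3.10: Y=0.57 Q=0.00 P=89.34
t=3.55: Y=0.32 Q=0.00 P=89.85
t=3.99: Y=0.18 Q=0.00 P=90.12
At T=3.99: Y=0.18 Q=0.00 P=90.12; the largest is P.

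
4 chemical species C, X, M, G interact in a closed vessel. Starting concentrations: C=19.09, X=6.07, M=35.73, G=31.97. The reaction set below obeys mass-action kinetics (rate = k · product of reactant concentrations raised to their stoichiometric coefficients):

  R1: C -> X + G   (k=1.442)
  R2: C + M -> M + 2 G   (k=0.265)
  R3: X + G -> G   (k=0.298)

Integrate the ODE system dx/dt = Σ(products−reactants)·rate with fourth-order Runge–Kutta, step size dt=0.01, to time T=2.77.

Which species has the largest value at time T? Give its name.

Dominant species at T: G

RK4 with dt=0.01: 277 steps to T=2.77. Trajectory (selected grid times):
t=0.00: C=19.09 X=6.07 M=35.73 G=31.97
t=0.31: C=0.65 X=0.14 M=35.73 G=66.42
t=0.62: C=0.02 X=0.00 M=35.73 G=67.59
t=0.92: C=0.00 X=0.00 M=35.73 G=67.63
t=1.23: C=0.00 X=0.00 M=35.73 G=67.63
t=1.54: C=0.00 X=0.00 M=35.73 G=67.63
t=1.85: C=0.00 X=0.00 M=35.73 G=67.63
t=2.15: C=0.00 X=0.00 M=35.73 G=67.63
t=2.46: C=0.00 X=0.00 M=35.73 G=67.63
t=2.77: C=0.00 X=0.00 M=35.73 G=67.63
At T=2.77: C=0.00 X=0.00 M=35.73 G=67.63; the largest is G.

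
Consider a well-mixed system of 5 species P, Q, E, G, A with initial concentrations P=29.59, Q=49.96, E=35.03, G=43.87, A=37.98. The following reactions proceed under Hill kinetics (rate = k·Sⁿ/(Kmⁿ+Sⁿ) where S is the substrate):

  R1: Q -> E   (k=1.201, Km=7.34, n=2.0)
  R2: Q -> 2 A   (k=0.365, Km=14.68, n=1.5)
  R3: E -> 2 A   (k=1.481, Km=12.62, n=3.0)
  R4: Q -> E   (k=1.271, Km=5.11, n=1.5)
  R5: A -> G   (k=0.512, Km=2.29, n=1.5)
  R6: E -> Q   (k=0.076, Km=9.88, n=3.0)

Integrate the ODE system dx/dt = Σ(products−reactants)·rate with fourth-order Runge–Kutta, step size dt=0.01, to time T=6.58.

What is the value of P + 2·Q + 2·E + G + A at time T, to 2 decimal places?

Check how each reaction changes W = P + 2·Q + 2·E + G + A (weight of products minus weight of reactants):
R1: Q -> E: (2·1) − (2·1) = 2 − 2 = 0
R2: Q -> 2 A: (1·2) − (2·1) = 2 − 2 = 0
R3: E -> 2 A: (1·2) − (2·1) = 2 − 2 = 0
R4: Q -> E: (2·1) − (2·1) = 2 − 2 = 0
R5: A -> G: (1·1) − (1·1) = 1 − 1 = 0
R6: E -> Q: (2·1) − (2·1) = 2 − 2 = 0
Every reaction leaves W unchanged, so W is conserved and no simulation is needed: W(T) = W(0) = 29.59 + 2·49.96 + 2·35.03 + 43.87 + 37.98 = 281.42

Value at T = 281.42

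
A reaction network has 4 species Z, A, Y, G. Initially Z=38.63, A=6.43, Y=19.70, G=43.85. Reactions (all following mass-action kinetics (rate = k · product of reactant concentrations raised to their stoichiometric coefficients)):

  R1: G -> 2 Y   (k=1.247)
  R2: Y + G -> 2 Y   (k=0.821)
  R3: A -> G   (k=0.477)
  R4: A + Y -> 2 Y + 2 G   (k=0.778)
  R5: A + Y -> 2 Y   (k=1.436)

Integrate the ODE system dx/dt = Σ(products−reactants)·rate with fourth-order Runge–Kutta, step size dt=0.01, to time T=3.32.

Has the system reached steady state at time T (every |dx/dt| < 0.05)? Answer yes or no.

Steady state at T: yes

RK4 with dt=0.01: 332 steps to T=3.32. Trajectory (selected grid times):
t=0.00: Z=38.63 A=6.43 Y=19.70 G=43.85
t=0.37: Z=38.63 A=0.00 Y=76.10 G=0.00
t=0.74: Z=38.63 A=0.00 Y=76.10 G=0.00
t=1.11: Z=38.63 A=0.00 Y=76.10 G=0.00
t=1.48: Z=38.63 A=0.00 Y=76.10 G=0.00
t=1.84: Z=38.63 A=0.00 Y=76.10 G=0.00
t=2.21: Z=38.63 A=0.00 Y=76.10 G=0.00
t=2.58: Z=38.63 A=0.00 Y=76.10 G=0.00
t=2.95: Z=38.63 A=0.00 Y=76.10 G=0.00
t=3.32: Z=38.63 A=0.00 Y=76.10 G=0.00
Rates at T: R1=0.0000, R2=0.0000, R3=0.0000, R4=0.0000, R5=0.0000
dx/dt at T (Σ net stoichiometry × rate): Z=+0.0000, A=-0.0000, Y=+0.0000, G=-0.0000
Largest |dx/dt| is |+0.0000| (Y) < 0.05 → steady.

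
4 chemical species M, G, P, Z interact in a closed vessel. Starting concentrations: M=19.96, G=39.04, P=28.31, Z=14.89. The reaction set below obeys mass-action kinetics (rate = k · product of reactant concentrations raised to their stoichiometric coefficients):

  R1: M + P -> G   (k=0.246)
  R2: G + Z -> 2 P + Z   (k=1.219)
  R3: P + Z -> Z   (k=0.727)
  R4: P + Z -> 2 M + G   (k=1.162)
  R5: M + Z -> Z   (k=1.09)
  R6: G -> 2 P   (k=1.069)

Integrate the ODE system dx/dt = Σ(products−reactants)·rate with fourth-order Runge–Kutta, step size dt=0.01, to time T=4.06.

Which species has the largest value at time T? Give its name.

Dominant species at T: P

RK4 with dt=0.01: 406 steps to T=4.06. Trajectory (selected grid times):
t=0.00: M=19.96 G=39.04 P=28.31 Z=14.89
t=0.45: M=0.66 G=48.65 P=53.32 Z=0.00
t=0.90: M=0.00 G=30.51 P=90.26 Z=0.00
t=1.35: M=0.00 G=18.86 P=113.56 Z=0.00
t=1.80: M=0.00 G=11.66 P=127.96 Z=0.00
t=2.26: M=0.00 G=7.13 P=137.02 Z=0.00
t=2.71: M=0.00 G=4.41 P=142.46 Z=0.00
t=3.16: M=0.00 G=2.72 P=145.83 Z=0.00
t=3.61: M=0.00 G=1.68 P=147.91 Z=0.00
t=4.06: M=0.00 G=1.04 P=149.20 Z=0.00
At T=4.06: M=0.00 G=1.04 P=149.20 Z=0.00; the largest is P.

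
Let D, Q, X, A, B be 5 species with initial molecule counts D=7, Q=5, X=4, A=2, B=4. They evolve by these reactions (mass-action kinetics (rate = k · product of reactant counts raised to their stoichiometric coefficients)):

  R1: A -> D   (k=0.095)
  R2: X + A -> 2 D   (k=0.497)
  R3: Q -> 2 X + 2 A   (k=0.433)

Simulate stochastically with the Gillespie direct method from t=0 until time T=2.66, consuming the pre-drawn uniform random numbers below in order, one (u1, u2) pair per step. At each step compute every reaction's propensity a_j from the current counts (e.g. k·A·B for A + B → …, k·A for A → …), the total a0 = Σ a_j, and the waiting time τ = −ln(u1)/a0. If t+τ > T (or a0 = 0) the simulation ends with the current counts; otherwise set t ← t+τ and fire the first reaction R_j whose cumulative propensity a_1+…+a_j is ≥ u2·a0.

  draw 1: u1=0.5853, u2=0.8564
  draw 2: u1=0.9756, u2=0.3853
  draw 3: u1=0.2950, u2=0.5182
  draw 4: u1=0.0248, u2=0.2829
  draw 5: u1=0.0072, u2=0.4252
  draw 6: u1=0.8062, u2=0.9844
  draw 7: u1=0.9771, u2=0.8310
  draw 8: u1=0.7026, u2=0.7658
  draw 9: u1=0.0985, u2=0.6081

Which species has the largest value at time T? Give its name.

Dominant species at T: D

t=0.000: D=7 Q=5 X=4 A=2 B=4
Draw 1: a1=0.190, a2=3.976, a3=2.165, a0=6.331; τ=−ln(0.5853)/6.331=0.085 → t=0.085; u2·a0=0.8564·6.331=5.422; a1+a2=4.166 < 5.422 ≤ a1+…+a3=6.331 → R3 fires; D=7 Q=4 X=6 A=4 B=4
Draw 2: a1=0.380, a2=11.928, a3=1.732, a0=14.040; τ=−ln(0.9756)/14.040=0.002 → t=0.086; u2·a0=0.3853·14.040=5.410; a1=0.380 < 5.410 ≤ a1+a2=12.308 → R2 fires; D=9 Q=4 X=5 A=3 B=4
Draw 3: a1=0.285, a2=7.455, a3=1.732, a0=9.472; τ=−ln(0.2950)/9.472=0.129 → t=0.215; u2·a0=0.5182·9.472=4.908; a1=0.285 < 4.908 ≤ a1+a2=7.740 → R2 fires; D=11 Q=4 X=4 A=2 B=4
Draw 4: a1=0.190, a2=3.976, a3=1.732, a0=5.898; τ=−ln(0.0248)/5.898=0.627 → t=0.842; u2·a0=0.2829·5.898=1.669; a1=0.190 < 1.669 ≤ a1+a2=4.166 → R2 fires; D=13 Q=4 X=3 A=1 B=4
Draw 5: a1=0.095, a2=1.491, a3=1.732, a0=3.318; τ=−ln(0.0072)/3.318=1.487 → t=2.329; u2·a0=0.4252·3.318=1.411; a1=0.095 < 1.411 ≤ a1+a2=1.586 → R2 fires; D=15 Q=4 X=2 A=0 B=4
Draw 6: a1=0.000, a2=0.000, a3=1.732, a0=1.732; τ=−ln(0.8062)/1.732=0.124 → t=2.453; u2·a0=0.9844·1.732=1.705; a1+a2=0.000 < 1.705 ≤ a1+…+a3=1.732 → R3 fires; D=15 Q=3 X=4 A=2 B=4
Draw 7: a1=0.190, a2=3.976, a3=1.299, a0=5.465; τ=−ln(0.9771)/5.465=0.004 → t=2.458; u2·a0=0.8310·5.465=4.541; a1+a2=4.166 < 4.541 ≤ a1+…+a3=5.465 → R3 fires; D=15 Q=2 X=6 A=4 B=4
Draw 8: a1=0.380, a2=11.928, a3=0.866, a0=13.174; τ=−ln(0.7026)/13.174=0.027 → t=2.484; u2·a0=0.7658·13.174=10.089; a1=0.380 < 10.089 ≤ a1+a2=12.308 → R2 fires; D=17 Q=2 X=5 A=3 B=4
Draw 9: a1=0.285, a2=7.455, a3=0.866, a0=8.606; τ=−ln(0.0985)/8.606=0.269 → t=2.754 > T=2.66: stop.
At T=2.66: D=17 Q=2 X=5 A=3 B=4; the largest is D.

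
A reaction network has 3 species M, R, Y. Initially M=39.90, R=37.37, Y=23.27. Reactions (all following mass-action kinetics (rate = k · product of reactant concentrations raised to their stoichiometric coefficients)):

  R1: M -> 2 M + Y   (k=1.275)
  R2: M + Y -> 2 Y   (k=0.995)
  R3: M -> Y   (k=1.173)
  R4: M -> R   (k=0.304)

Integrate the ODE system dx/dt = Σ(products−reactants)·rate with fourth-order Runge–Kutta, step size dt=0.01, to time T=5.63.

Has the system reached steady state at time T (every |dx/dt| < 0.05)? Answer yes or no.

RK4 with dt=0.01: 563 steps to T=5.63. Trajectory (selected grid times):
t=0.00: M=39.90 R=37.37 Y=23.27
t=0.63: M=0.00 R=37.67 Y=65.36
t=1.25: M=0.00 R=37.67 Y=65.36
t=1.88: M=0.00 R=37.67 Y=65.36
t=2.50: M=0.00 R=37.67 Y=65.36
t=3.13: M=0.00 R=37.67 Y=65.36
t=3.75: M=0.00 R=37.67 Y=65.36
t=4.38: M=0.00 R=37.67 Y=65.36
t=5.00: M=0.00 R=37.67 Y=65.36
t=5.63: M=0.00 R=37.67 Y=65.36
Rates at T: R1=0.0000, R2=0.0000, R3=0.0000, R4=0.0000
dx/dt at T (Σ net stoichiometry × rate): M=-0.0000, R=+0.0000, Y=+0.0000
Largest |dx/dt| is |+0.0000| (Y) < 0.05 → steady.

Steady state at T: yes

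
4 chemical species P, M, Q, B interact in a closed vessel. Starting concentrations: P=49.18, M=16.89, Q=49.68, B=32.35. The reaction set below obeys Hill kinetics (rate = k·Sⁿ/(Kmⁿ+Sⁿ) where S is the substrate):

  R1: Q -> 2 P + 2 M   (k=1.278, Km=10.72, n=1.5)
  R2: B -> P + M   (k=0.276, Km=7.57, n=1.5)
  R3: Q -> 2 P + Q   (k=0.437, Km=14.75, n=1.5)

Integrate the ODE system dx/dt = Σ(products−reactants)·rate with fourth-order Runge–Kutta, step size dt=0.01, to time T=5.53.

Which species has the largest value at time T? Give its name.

Dominant species at T: P

RK4 with dt=0.01: 553 steps to T=5.53. Trajectory (selected grid times):
t=0.00: P=49.18 M=16.89 Q=49.68 B=32.35
t=0.61: P=51.21 M=18.46 Q=48.97 B=32.20
t=1.23: P=53.26 M=20.05 Q=48.25 B=32.05
t=1.84: P=55.28 M=21.61 Q=47.55 B=31.89
t=2.46: P=57.32 M=23.19 Q=46.83 B=31.74
t=3.07: P=59.33 M=24.74 Q=46.13 B=31.59
t=3.69: P=61.36 M=26.32 Q=45.42 B=31.44
t=4.30: P=63.36 M=27.87 Q=44.72 B=31.29
t=4.92: P=65.38 M=29.44 Q=44.01 B=31.13
t=5.53: P=67.37 M=30.98 Q=43.32 B=30.98
At T=5.53: P=67.37 M=30.98 Q=43.32 B=30.98; the largest is P.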